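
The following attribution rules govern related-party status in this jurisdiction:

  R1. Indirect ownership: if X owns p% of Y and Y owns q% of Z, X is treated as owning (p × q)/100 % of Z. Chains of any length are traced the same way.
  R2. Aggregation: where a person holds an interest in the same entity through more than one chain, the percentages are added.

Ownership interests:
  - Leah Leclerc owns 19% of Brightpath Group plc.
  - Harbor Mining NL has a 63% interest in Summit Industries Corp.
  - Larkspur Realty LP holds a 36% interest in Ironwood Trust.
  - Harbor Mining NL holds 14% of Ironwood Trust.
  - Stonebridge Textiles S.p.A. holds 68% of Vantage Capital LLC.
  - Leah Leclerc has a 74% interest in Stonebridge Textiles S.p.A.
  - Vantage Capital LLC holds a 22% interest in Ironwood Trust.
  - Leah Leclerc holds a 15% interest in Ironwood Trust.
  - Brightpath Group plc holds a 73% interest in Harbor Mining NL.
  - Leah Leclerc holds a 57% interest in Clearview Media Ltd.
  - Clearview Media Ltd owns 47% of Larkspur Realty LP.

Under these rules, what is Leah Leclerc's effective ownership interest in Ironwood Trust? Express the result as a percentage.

Chain via Clearview Media Ltd → Larkspur Realty LP (R1): 57% × 47% × 36% = 9.6444% of Ironwood Trust.
Chain via Brightpath Group plc → Harbor Mining NL (R1): 19% × 73% × 14% = 1.9418% of Ironwood Trust.
Chain via Stonebridge Textiles S.p.A. → Vantage Capital LLC (R1): 74% × 68% × 22% = 11.0704% of Ironwood Trust.
Direct interest in Ironwood Trust: 15%.
Aggregating (R2): 9.6444% + 1.9418% + 11.0704% + 15% = 37.6566%.

37.6566%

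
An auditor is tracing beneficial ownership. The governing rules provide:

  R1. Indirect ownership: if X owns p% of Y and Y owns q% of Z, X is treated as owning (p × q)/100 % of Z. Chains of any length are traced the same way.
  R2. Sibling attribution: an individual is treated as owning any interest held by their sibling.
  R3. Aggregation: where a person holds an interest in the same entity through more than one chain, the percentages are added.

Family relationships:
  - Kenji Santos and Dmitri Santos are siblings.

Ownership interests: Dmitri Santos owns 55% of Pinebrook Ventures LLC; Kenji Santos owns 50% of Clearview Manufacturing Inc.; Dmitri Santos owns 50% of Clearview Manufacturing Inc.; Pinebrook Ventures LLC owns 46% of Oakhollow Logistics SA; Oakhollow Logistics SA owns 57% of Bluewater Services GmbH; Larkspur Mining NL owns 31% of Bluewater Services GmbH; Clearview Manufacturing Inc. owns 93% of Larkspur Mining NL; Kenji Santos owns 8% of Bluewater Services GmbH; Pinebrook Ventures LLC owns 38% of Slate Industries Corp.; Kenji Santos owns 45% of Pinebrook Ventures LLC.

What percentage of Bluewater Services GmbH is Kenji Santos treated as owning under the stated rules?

63.05%

By sibling attribution (R2), Kenji Santos is treated as also owning Dmitri Santos's interest in Pinebrook Ventures LLC, giving 45% + 55% = 100%.
By sibling attribution (R2), Kenji Santos is treated as also owning Dmitri Santos's interest in Clearview Manufacturing Inc, giving 50% + 50% = 100%.
Chain via Pinebrook Ventures LLC → Oakhollow Logistics SA (R1): 100% × 46% × 57% = 26.22% of Bluewater Services GmbH.
Chain via Clearview Manufacturing Inc. → Larkspur Mining NL (R1): 100% × 93% × 31% = 28.83% of Bluewater Services GmbH.
Direct interest in Bluewater Services GmbH: 8%.
Aggregating (R3): 26.22% + 28.83% + 8% = 63.05%.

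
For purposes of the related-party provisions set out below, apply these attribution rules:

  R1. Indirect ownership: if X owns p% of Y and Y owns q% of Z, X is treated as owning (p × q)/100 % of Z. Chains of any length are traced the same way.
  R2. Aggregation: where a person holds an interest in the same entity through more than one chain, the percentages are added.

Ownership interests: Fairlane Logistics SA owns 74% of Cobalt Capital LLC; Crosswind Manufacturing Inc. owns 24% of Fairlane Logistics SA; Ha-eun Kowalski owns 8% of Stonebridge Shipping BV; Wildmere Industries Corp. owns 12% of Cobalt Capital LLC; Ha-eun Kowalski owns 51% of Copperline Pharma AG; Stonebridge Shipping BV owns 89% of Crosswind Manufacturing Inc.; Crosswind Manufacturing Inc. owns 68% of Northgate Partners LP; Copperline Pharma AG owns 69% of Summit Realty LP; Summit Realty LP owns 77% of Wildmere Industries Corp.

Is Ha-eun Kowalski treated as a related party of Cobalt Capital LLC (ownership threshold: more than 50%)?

Chain via Stonebridge Shipping BV → Crosswind Manufacturing Inc. → Fairlane Logistics SA (R1): 8% × 89% × 24% × 74% = 1.264512% of Cobalt Capital LLC.
Chain via Copperline Pharma AG → Summit Realty LP → Wildmere Industries Corp. (R1): 51% × 69% × 77% × 12% = 3.251556% of Cobalt Capital LLC.
Aggregating (R2): 1.264512% + 3.251556% = 4.516068%.
4.516068% does not exceed the 50% threshold, so Ha-eun is not a related party to Cobalt Capital LLC.

No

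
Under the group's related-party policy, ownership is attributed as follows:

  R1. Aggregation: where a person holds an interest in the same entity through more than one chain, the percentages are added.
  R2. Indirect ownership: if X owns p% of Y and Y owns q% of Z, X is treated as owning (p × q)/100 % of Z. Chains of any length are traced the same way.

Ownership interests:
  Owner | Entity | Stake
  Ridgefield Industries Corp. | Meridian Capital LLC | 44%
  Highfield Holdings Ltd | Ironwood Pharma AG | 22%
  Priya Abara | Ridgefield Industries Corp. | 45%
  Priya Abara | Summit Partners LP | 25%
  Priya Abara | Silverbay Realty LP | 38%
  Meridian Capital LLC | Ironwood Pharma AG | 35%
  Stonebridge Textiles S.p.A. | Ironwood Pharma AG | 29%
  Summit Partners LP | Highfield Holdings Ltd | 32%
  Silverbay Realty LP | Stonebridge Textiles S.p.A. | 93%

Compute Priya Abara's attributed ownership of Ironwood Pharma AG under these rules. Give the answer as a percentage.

Chain via Summit Partners LP → Highfield Holdings Ltd (R2): 25% × 32% × 22% = 1.76% of Ironwood Pharma AG.
Chain via Silverbay Realty LP → Stonebridge Textiles S.p.A. (R2): 38% × 93% × 29% = 10.2486% of Ironwood Pharma AG.
Chain via Ridgefield Industries Corp. → Meridian Capital LLC (R2): 45% × 44% × 35% = 6.93% of Ironwood Pharma AG.
Aggregating (R1): 1.76% + 10.2486% + 6.93% = 18.9386%.

18.9386%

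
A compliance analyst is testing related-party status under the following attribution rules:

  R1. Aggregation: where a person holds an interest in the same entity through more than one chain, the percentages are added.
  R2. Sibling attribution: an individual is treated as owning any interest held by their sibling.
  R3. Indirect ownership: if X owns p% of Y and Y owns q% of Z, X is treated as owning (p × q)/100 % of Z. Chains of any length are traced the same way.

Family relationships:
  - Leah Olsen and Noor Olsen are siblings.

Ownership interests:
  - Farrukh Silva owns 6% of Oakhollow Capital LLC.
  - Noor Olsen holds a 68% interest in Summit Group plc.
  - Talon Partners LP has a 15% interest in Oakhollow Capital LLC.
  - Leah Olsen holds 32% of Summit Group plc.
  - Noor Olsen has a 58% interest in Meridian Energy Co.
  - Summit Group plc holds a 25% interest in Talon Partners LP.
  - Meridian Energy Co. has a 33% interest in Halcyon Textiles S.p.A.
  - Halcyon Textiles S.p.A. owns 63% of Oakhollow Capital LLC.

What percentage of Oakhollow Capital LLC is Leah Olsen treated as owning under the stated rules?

15.8082%

By sibling attribution (R2), Leah Olsen is treated as also owning Noor Olsen's interest in Summit Group plc, giving 32% + 68% = 100%.
By sibling attribution (R2), Leah Olsen is treated as owning Noor Olsen's 58% interest in Meridian Energy Co.
Chain via Summit Group plc → Talon Partners LP (R3): 100% × 25% × 15% = 3.75% of Oakhollow Capital LLC.
Chain via Meridian Energy Co. → Halcyon Textiles S.p.A. (R3): 58% × 33% × 63% = 12.0582% of Oakhollow Capital LLC.
Aggregating (R1): 3.75% + 12.0582% = 15.8082%.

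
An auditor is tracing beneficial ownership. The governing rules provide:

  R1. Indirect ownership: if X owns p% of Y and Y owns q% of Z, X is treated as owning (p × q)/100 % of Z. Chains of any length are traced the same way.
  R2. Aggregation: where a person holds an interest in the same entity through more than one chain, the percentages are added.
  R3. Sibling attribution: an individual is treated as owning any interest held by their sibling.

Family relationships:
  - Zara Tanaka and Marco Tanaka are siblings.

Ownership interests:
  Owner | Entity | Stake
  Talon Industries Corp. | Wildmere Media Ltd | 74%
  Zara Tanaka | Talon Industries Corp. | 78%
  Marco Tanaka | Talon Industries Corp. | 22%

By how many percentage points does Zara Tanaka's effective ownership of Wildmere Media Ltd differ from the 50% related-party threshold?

By sibling attribution (R3), Zara Tanaka is treated as also owning Marco Tanaka's interest in Talon Industries Corp, giving 78% + 22% = 100%.
Chain via Talon Industries Corp. (R1): 100% × 74% = 74% of Wildmere Media Ltd.
74% exceeds the 50% threshold by 24 percentage points.

24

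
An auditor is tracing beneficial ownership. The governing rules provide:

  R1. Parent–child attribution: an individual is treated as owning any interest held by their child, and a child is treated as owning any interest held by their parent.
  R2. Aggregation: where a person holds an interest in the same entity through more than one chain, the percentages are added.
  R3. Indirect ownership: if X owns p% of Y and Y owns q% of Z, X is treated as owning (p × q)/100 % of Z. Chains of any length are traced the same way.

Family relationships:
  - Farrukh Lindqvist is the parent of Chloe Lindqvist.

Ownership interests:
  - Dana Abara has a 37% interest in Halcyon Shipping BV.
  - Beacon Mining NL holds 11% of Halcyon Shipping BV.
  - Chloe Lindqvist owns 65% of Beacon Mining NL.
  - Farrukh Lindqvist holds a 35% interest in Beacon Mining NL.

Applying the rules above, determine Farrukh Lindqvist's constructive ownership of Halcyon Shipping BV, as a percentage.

11%

By parent–child attribution (R1), Farrukh Lindqvist is treated as also owning Chloe Lindqvist's interest in Beacon Mining NL, giving 35% + 65% = 100%.
Chain via Beacon Mining NL (R3): 100% × 11% = 11% of Halcyon Shipping BV.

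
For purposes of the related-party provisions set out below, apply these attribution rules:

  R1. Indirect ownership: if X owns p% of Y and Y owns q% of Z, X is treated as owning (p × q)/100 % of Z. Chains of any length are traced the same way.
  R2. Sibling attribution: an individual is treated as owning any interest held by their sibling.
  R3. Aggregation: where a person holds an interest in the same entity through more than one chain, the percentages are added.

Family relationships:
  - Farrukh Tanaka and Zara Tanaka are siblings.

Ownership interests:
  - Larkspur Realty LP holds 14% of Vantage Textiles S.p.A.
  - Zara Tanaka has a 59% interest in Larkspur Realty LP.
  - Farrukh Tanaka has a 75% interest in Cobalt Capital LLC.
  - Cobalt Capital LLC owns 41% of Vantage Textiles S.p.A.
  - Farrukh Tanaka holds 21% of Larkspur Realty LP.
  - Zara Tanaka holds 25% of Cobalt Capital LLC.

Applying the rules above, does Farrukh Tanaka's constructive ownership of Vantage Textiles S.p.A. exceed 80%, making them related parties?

No

By sibling attribution (R2), Farrukh Tanaka is treated as also owning Zara Tanaka's interest in Larkspur Realty LP, giving 21% + 59% = 80%.
By sibling attribution (R2), Farrukh Tanaka is treated as also owning Zara Tanaka's interest in Cobalt Capital LLC, giving 75% + 25% = 100%.
Chain via Larkspur Realty LP (R1): 80% × 14% = 11.2% of Vantage Textiles S.p.A.
Chain via Cobalt Capital LLC (R1): 100% × 41% = 41% of Vantage Textiles S.p.A.
Aggregating (R3): 11.2% + 41% = 52.2%.
52.2% does not exceed the 80% threshold, so Farrukh is not a related party to Vantage Textiles S.p.A.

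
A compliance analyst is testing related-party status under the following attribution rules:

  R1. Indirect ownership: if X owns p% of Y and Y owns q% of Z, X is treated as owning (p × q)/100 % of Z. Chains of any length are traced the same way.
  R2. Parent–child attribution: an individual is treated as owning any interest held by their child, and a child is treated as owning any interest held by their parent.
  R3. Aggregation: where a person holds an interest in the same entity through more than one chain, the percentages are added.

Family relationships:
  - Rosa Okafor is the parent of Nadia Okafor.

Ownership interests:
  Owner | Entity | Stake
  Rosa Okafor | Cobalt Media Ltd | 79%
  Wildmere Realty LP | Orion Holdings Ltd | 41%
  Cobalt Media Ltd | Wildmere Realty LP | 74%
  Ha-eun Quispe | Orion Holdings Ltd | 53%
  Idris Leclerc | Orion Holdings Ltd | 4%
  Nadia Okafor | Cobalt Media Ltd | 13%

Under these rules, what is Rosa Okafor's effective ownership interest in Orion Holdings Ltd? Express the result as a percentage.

27.9128%

By parent–child attribution (R2), Rosa Okafor is treated as also owning Nadia Okafor's interest in Cobalt Media Ltd, giving 79% + 13% = 92%.
Chain via Cobalt Media Ltd → Wildmere Realty LP (R1): 92% × 74% × 41% = 27.9128% of Orion Holdings Ltd.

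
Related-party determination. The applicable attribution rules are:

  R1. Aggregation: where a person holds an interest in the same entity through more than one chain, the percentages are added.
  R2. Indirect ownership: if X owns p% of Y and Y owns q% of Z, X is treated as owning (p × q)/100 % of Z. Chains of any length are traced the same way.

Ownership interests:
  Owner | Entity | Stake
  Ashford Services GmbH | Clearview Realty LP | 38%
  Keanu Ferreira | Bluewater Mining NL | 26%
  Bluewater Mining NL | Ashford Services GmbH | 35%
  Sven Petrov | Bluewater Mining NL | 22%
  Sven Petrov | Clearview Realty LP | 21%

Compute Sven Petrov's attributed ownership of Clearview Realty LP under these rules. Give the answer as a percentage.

23.926%

Chain via Bluewater Mining NL → Ashford Services GmbH (R2): 22% × 35% × 38% = 2.926% of Clearview Realty LP.
Direct interest in Clearview Realty LP: 21%.
Aggregating (R1): 2.926% + 21% = 23.926%.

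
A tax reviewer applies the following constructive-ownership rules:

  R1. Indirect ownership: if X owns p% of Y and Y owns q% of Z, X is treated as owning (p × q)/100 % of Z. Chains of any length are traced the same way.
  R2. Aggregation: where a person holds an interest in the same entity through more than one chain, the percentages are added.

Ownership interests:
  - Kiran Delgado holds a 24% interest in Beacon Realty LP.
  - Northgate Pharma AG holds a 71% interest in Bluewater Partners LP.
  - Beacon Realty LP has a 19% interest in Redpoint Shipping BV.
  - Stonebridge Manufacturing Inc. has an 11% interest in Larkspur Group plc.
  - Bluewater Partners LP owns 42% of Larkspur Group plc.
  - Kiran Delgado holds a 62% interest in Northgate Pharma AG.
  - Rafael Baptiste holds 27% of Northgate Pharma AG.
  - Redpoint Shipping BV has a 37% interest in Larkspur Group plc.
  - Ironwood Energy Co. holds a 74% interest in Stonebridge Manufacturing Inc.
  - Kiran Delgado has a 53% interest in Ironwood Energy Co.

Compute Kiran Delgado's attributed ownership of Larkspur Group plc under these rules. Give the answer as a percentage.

24.4898%

Chain via Beacon Realty LP → Redpoint Shipping BV (R1): 24% × 19% × 37% = 1.6872% of Larkspur Group plc.
Chain via Northgate Pharma AG → Bluewater Partners LP (R1): 62% × 71% × 42% = 18.4884% of Larkspur Group plc.
Chain via Ironwood Energy Co. → Stonebridge Manufacturing Inc. (R1): 53% × 74% × 11% = 4.3142% of Larkspur Group plc.
Aggregating (R2): 1.6872% + 18.4884% + 4.3142% = 24.4898%.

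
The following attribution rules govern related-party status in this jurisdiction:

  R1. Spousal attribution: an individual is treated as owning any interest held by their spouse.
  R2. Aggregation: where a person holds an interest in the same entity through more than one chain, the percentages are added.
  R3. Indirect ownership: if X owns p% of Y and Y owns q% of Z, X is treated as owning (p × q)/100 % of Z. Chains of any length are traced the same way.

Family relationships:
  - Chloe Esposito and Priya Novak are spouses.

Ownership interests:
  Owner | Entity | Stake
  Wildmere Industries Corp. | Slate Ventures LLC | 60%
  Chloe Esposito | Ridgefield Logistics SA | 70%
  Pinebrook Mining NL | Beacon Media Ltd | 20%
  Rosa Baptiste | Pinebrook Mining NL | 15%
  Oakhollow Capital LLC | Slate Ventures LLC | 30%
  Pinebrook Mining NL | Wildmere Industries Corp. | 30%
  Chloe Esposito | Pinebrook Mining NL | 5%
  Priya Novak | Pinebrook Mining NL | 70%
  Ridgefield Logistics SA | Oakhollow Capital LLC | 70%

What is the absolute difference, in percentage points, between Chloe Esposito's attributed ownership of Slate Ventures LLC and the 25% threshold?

3.2

By spousal attribution (R1), Chloe Esposito is treated as also owning Priya Novak's interest in Pinebrook Mining NL, giving 5% + 70% = 75%.
Chain via Ridgefield Logistics SA → Oakhollow Capital LLC (R3): 70% × 70% × 30% = 14.7% of Slate Ventures LLC.
Chain via Pinebrook Mining NL → Wildmere Industries Corp. (R3): 75% × 30% × 60% = 13.5% of Slate Ventures LLC.
Aggregating (R2): 14.7% + 13.5% = 28.2%.
28.2% exceeds the 25% threshold by 3.2 percentage points.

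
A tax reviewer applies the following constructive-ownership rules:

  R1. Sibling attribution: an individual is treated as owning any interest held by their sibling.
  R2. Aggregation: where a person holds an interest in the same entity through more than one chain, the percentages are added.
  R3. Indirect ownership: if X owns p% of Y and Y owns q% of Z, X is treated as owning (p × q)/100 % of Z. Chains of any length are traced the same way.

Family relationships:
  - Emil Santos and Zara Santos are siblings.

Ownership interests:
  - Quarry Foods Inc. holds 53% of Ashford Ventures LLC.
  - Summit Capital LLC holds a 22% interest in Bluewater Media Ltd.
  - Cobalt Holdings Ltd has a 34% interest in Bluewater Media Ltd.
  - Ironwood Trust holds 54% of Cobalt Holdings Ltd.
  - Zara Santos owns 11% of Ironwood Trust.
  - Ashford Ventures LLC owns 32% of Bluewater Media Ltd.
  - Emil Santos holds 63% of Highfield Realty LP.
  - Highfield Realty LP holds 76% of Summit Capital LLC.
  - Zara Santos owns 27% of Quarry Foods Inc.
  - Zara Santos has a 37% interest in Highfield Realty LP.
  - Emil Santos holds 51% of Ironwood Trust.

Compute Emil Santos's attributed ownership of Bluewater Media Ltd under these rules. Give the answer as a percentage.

32.6824%

By sibling attribution (R1), Emil Santos is treated as also owning Zara Santos's interest in Highfield Realty LP, giving 63% + 37% = 100%.
By sibling attribution (R1), Emil Santos is treated as also owning Zara Santos's interest in Ironwood Trust, giving 51% + 11% = 62%.
By sibling attribution (R1), Emil Santos is treated as owning Zara Santos's 27% interest in Quarry Foods Inc.
Chain via Highfield Realty LP → Summit Capital LLC (R3): 100% × 76% × 22% = 16.72% of Bluewater Media Ltd.
Chain via Ironwood Trust → Cobalt Holdings Ltd (R3): 62% × 54% × 34% = 11.3832% of Bluewater Media Ltd.
Chain via Quarry Foods Inc. → Ashford Ventures LLC (R3): 27% × 53% × 32% = 4.5792% of Bluewater Media Ltd.
Aggregating (R2): 16.72% + 11.3832% + 4.5792% = 32.6824%.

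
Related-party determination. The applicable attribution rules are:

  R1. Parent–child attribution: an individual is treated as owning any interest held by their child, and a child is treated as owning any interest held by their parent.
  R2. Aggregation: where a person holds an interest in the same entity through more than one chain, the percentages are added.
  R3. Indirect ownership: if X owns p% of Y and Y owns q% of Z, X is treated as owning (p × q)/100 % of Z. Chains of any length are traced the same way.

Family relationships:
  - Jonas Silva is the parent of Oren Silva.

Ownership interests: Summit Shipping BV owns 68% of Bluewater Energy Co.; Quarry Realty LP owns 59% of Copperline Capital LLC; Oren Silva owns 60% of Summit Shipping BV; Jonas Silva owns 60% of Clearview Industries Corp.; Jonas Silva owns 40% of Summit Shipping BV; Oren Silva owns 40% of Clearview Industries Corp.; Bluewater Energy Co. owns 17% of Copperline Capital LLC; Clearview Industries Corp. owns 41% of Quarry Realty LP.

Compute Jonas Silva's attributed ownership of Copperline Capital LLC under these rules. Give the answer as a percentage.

By parent–child attribution (R1), Jonas Silva is treated as also owning Oren Silva's interest in Clearview Industries Corp, giving 60% + 40% = 100%.
By parent–child attribution (R1), Jonas Silva is treated as also owning Oren Silva's interest in Summit Shipping BV, giving 40% + 60% = 100%.
Chain via Clearview Industries Corp. → Quarry Realty LP (R3): 100% × 41% × 59% = 24.19% of Copperline Capital LLC.
Chain via Summit Shipping BV → Bluewater Energy Co. (R3): 100% × 68% × 17% = 11.56% of Copperline Capital LLC.
Aggregating (R2): 24.19% + 11.56% = 35.75%.

35.75%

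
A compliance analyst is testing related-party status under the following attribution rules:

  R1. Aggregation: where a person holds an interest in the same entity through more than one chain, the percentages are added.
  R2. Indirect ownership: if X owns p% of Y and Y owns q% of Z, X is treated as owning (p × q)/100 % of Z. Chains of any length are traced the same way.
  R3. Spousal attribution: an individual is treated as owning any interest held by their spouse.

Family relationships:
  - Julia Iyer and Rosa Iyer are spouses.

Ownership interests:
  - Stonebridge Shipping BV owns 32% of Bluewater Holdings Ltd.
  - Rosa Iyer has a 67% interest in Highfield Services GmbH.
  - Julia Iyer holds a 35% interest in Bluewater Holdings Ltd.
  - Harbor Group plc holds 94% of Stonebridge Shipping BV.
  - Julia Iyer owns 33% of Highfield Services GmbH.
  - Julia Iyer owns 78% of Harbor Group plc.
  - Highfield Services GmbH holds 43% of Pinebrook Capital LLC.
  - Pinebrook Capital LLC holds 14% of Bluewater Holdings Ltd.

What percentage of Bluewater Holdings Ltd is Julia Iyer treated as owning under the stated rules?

By spousal attribution (R3), Julia Iyer is treated as also owning Rosa Iyer's interest in Highfield Services GmbH, giving 33% + 67% = 100%.
Chain via Harbor Group plc → Stonebridge Shipping BV (R2): 78% × 94% × 32% = 23.4624% of Bluewater Holdings Ltd.
Chain via Highfield Services GmbH → Pinebrook Capital LLC (R2): 100% × 43% × 14% = 6.02% of Bluewater Holdings Ltd.
Direct interest in Bluewater Holdings Ltd: 35%.
Aggregating (R1): 23.4624% + 6.02% + 35% = 64.4824%.

64.4824%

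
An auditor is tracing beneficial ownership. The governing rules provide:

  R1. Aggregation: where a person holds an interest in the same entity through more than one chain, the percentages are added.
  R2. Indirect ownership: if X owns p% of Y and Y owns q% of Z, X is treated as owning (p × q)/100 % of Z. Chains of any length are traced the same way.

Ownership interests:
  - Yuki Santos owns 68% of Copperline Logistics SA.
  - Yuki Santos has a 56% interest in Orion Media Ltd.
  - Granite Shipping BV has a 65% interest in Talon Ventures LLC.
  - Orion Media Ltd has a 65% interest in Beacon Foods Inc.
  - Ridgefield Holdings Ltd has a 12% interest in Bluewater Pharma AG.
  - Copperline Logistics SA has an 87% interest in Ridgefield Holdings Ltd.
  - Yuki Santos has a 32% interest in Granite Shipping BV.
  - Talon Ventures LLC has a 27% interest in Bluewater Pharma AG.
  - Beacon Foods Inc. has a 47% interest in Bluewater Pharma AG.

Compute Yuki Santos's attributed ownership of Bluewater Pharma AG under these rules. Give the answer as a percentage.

29.8232%

Chain via Orion Media Ltd → Beacon Foods Inc. (R2): 56% × 65% × 47% = 17.108% of Bluewater Pharma AG.
Chain via Copperline Logistics SA → Ridgefield Holdings Ltd (R2): 68% × 87% × 12% = 7.0992% of Bluewater Pharma AG.
Chain via Granite Shipping BV → Talon Ventures LLC (R2): 32% × 65% × 27% = 5.616% of Bluewater Pharma AG.
Aggregating (R1): 17.108% + 7.0992% + 5.616% = 29.8232%.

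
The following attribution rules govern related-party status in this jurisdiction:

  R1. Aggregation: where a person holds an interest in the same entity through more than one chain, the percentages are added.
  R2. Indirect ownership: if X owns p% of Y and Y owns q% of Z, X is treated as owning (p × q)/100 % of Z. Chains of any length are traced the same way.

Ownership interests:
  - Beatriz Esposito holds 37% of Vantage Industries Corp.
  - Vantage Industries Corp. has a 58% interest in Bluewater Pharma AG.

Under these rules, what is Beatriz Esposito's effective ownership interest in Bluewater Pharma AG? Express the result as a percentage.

Chain via Vantage Industries Corp. (R2): 37% × 58% = 21.46% of Bluewater Pharma AG.

21.46%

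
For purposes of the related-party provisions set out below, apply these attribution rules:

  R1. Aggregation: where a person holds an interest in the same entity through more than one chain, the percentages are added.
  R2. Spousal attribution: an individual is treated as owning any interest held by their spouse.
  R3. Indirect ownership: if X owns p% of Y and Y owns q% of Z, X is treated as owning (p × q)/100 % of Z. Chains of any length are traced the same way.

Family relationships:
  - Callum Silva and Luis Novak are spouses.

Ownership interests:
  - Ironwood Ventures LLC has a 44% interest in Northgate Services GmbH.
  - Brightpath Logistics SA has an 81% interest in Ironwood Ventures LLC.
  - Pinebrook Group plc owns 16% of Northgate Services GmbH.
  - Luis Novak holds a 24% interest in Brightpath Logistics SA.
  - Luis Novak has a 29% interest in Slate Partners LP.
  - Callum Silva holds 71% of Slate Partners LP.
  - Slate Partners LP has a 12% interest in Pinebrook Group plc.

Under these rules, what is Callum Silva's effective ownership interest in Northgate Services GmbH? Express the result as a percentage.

By spousal attribution (R2), Callum Silva is treated as also owning Luis Novak's interest in Slate Partners LP, giving 71% + 29% = 100%.
By spousal attribution (R2), Callum Silva is treated as owning Luis Novak's 24% interest in Brightpath Logistics SA.
Chain via Slate Partners LP → Pinebrook Group plc (R3): 100% × 12% × 16% = 1.92% of Northgate Services GmbH.
Chain via Brightpath Logistics SA → Ironwood Ventures LLC (R3): 24% × 81% × 44% = 8.5536% of Northgate Services GmbH.
Aggregating (R1): 1.92% + 8.5536% = 10.4736%.

10.4736%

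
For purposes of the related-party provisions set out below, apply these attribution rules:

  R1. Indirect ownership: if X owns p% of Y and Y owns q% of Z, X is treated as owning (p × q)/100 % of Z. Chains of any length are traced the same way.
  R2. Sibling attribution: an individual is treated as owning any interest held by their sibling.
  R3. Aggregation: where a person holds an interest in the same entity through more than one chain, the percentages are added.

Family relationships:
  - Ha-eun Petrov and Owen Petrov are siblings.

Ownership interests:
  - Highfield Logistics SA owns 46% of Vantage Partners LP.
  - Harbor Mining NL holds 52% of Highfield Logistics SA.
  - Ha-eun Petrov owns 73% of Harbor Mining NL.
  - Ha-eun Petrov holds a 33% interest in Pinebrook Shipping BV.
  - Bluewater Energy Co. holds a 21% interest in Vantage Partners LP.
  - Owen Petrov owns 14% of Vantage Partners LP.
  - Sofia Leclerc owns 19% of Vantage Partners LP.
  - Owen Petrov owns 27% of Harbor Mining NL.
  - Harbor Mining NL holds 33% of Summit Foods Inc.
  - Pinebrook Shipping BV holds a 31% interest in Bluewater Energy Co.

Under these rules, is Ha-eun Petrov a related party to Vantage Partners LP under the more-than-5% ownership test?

Yes

By sibling attribution (R2), Ha-eun Petrov is treated as also owning Owen Petrov's interest in Harbor Mining NL, giving 73% + 27% = 100%.
By sibling attribution (R2), Ha-eun Petrov is treated as owning Owen Petrov's 14% interest in Vantage Partners LP.
Chain via Pinebrook Shipping BV → Bluewater Energy Co. (R1): 33% × 31% × 21% = 2.1483% of Vantage Partners LP.
Chain via Harbor Mining NL → Highfield Logistics SA (R1): 100% × 52% × 46% = 23.92% of Vantage Partners LP.
Direct interest in Vantage Partners LP: 14%.
Aggregating (R3): 2.1483% + 23.92% + 14% = 40.0683%.
40.0683% exceeds the 5% threshold, so Ha-eun is a related party to Vantage Partners LP.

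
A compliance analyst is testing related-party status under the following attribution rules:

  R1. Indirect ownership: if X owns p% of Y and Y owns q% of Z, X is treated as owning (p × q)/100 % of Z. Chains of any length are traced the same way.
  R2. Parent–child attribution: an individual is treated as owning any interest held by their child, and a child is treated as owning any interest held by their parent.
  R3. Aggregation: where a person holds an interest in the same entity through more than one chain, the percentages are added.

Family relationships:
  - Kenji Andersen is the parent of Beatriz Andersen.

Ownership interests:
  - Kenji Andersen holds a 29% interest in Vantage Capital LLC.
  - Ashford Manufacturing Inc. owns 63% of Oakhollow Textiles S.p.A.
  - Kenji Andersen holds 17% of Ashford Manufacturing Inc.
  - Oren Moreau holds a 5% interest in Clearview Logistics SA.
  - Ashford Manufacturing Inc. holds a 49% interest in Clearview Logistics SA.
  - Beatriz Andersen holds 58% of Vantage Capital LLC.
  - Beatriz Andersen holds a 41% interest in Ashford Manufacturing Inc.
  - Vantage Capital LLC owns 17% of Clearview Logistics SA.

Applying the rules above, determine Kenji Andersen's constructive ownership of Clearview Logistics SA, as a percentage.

43.21%

By parent–child attribution (R2), Kenji Andersen is treated as also owning Beatriz Andersen's interest in Ashford Manufacturing Inc, giving 17% + 41% = 58%.
By parent–child attribution (R2), Kenji Andersen is treated as also owning Beatriz Andersen's interest in Vantage Capital LLC, giving 29% + 58% = 87%.
Chain via Ashford Manufacturing Inc. (R1): 58% × 49% = 28.42% of Clearview Logistics SA.
Chain via Vantage Capital LLC (R1): 87% × 17% = 14.79% of Clearview Logistics SA.
Aggregating (R3): 28.42% + 14.79% = 43.21%.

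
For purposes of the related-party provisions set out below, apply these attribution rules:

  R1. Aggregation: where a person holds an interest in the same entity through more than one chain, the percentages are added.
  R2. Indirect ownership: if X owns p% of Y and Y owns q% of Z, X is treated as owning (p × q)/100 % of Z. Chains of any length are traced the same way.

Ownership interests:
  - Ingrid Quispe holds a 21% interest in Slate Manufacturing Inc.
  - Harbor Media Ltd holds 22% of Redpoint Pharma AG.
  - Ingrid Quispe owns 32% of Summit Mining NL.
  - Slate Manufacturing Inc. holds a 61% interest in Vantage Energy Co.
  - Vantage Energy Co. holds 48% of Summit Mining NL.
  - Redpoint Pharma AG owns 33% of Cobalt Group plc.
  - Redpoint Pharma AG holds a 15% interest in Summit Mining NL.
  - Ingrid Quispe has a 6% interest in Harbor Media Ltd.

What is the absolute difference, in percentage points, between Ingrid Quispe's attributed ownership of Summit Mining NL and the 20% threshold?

Chain via Slate Manufacturing Inc. → Vantage Energy Co. (R2): 21% × 61% × 48% = 6.1488% of Summit Mining NL.
Chain via Harbor Media Ltd → Redpoint Pharma AG (R2): 6% × 22% × 15% = 0.198% of Summit Mining NL.
Direct interest in Summit Mining NL: 32%.
Aggregating (R1): 6.1488% + 0.198% + 32% = 38.3468%.
38.3468% exceeds the 20% threshold by 18.3468 percentage points.

18.3468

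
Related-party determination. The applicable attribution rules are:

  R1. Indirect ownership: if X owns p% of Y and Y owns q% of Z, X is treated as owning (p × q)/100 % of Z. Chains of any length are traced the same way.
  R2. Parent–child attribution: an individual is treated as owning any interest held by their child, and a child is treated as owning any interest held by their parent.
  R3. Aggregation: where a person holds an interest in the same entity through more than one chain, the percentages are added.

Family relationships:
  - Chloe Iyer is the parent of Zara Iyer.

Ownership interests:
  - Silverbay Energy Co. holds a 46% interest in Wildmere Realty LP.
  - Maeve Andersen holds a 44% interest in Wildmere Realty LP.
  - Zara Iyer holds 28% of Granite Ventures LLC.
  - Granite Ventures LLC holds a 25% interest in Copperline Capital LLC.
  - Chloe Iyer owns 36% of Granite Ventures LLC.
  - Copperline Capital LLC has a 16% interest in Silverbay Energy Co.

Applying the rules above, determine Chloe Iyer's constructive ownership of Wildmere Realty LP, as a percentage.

1.1776%

By parent–child attribution (R2), Chloe Iyer is treated as also owning Zara Iyer's interest in Granite Ventures LLC, giving 36% + 28% = 64%.
Chain via Granite Ventures LLC → Copperline Capital LLC → Silverbay Energy Co. (R1): 64% × 25% × 16% × 46% = 1.1776% of Wildmere Realty LP.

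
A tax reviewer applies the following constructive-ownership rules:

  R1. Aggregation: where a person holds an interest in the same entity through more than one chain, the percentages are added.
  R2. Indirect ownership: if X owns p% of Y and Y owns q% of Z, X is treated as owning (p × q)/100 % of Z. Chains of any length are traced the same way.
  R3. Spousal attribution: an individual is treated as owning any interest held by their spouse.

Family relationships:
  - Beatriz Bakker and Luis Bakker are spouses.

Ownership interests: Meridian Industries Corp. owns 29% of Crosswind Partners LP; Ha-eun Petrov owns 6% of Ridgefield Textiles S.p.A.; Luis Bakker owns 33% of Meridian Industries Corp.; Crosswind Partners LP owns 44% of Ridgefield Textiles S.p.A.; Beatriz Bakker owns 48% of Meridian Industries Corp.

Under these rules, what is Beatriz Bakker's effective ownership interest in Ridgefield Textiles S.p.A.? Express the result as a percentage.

10.3356%

By spousal attribution (R3), Beatriz Bakker is treated as also owning Luis Bakker's interest in Meridian Industries Corp, giving 48% + 33% = 81%.
Chain via Meridian Industries Corp. → Crosswind Partners LP (R2): 81% × 29% × 44% = 10.3356% of Ridgefield Textiles S.p.A.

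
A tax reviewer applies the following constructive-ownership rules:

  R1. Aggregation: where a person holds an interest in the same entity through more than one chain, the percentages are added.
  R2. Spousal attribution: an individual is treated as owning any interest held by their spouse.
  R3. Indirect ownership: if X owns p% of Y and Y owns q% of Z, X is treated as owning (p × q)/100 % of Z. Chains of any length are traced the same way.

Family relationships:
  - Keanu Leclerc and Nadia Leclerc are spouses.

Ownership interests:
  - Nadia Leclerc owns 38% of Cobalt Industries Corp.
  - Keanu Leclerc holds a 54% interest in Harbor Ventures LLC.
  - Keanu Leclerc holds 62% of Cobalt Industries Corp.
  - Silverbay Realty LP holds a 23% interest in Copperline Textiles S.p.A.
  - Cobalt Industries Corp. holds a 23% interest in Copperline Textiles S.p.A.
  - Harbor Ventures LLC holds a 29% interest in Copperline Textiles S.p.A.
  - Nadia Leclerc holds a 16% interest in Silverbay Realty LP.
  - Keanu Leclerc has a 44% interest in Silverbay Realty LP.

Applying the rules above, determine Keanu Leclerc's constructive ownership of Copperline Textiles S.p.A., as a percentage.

By spousal attribution (R2), Keanu Leclerc is treated as also owning Nadia Leclerc's interest in Cobalt Industries Corp, giving 62% + 38% = 100%.
By spousal attribution (R2), Keanu Leclerc is treated as also owning Nadia Leclerc's interest in Silverbay Realty LP, giving 44% + 16% = 60%.
Chain via Cobalt Industries Corp. (R3): 100% × 23% = 23% of Copperline Textiles S.p.A.
Chain via Harbor Ventures LLC (R3): 54% × 29% = 15.66% of Copperline Textiles S.p.A.
Chain via Silverbay Realty LP (R3): 60% × 23% = 13.8% of Copperline Textiles S.p.A.
Aggregating (R1): 23% + 15.66% + 13.8% = 52.46%.

52.46%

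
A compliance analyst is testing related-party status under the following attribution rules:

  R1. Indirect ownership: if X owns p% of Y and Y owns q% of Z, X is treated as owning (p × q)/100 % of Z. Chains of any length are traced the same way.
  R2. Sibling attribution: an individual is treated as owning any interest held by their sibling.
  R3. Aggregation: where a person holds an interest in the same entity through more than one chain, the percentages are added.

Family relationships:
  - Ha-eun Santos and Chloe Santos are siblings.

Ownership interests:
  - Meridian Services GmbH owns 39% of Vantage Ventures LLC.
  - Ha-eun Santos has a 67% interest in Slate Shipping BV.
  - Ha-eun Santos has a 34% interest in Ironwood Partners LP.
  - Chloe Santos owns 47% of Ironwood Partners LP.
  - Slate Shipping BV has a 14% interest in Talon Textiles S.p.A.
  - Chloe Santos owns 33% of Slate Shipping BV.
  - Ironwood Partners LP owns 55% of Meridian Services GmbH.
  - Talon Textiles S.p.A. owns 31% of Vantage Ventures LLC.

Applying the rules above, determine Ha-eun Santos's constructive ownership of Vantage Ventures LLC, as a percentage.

21.7145%

By sibling attribution (R2), Ha-eun Santos is treated as also owning Chloe Santos's interest in Ironwood Partners LP, giving 34% + 47% = 81%.
By sibling attribution (R2), Ha-eun Santos is treated as also owning Chloe Santos's interest in Slate Shipping BV, giving 67% + 33% = 100%.
Chain via Ironwood Partners LP → Meridian Services GmbH (R1): 81% × 55% × 39% = 17.3745% of Vantage Ventures LLC.
Chain via Slate Shipping BV → Talon Textiles S.p.A. (R1): 100% × 14% × 31% = 4.34% of Vantage Ventures LLC.
Aggregating (R3): 17.3745% + 4.34% = 21.7145%.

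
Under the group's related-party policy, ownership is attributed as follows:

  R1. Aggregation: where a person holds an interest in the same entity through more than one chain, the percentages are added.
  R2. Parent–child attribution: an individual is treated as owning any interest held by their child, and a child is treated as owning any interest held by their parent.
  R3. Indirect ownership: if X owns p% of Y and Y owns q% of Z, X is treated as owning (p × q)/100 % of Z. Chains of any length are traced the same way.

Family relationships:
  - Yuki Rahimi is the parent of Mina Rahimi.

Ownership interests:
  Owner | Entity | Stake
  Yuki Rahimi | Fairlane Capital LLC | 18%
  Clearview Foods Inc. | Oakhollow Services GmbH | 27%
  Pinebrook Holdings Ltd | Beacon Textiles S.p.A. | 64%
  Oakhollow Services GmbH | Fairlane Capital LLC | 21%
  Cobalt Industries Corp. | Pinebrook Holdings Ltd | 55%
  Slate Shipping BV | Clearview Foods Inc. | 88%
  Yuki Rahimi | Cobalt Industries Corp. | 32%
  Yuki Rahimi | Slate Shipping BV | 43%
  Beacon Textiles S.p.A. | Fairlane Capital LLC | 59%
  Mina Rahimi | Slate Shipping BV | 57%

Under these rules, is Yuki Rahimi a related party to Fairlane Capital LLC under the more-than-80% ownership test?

By parent–child attribution (R2), Yuki Rahimi is treated as also owning Mina Rahimi's interest in Slate Shipping BV, giving 43% + 57% = 100%.
Chain via Slate Shipping BV → Clearview Foods Inc. → Oakhollow Services GmbH (R3): 100% × 88% × 27% × 21% = 4.9896% of Fairlane Capital LLC.
Chain via Cobalt Industries Corp. → Pinebrook Holdings Ltd → Beacon Textiles S.p.A. (R3): 32% × 55% × 64% × 59% = 6.64576% of Fairlane Capital LLC.
Direct interest in Fairlane Capital LLC: 18%.
Aggregating (R1): 4.9896% + 6.64576% + 18% = 29.63536%.
29.63536% does not exceed the 80% threshold, so Yuki is not a related party to Fairlane Capital LLC.

No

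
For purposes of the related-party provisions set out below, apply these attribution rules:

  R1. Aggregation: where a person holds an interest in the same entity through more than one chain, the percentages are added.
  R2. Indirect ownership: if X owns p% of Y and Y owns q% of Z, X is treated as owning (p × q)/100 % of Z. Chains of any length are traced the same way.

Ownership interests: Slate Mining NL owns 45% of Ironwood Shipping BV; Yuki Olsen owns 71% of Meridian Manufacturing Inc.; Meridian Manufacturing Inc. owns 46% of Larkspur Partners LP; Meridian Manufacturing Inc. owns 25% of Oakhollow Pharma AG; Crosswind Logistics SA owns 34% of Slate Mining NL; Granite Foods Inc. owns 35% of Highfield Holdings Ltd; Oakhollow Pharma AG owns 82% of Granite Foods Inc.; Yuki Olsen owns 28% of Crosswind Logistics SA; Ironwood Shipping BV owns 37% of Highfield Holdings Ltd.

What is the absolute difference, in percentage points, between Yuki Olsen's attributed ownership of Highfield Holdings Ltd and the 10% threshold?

Chain via Crosswind Logistics SA → Slate Mining NL → Ironwood Shipping BV (R2): 28% × 34% × 45% × 37% = 1.58508% of Highfield Holdings Ltd.
Chain via Meridian Manufacturing Inc. → Oakhollow Pharma AG → Granite Foods Inc. (R2): 71% × 25% × 82% × 35% = 5.09425% of Highfield Holdings Ltd.
Aggregating (R1): 1.58508% + 5.09425% = 6.67933%.
6.67933% falls short of the 10% threshold by 3.32067 percentage points.

3.32067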